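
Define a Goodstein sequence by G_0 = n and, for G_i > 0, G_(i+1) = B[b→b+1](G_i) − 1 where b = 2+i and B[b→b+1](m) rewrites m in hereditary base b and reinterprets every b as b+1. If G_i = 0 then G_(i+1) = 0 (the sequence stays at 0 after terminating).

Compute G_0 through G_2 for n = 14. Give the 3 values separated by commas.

step 0: 14 = 2^(2 + 1) + 2^2 + 2; sub 3 for 2: 3^(3 + 1) + 3^3 + 3; = 111; G_1 = 111−1 = 110
step 1: 110 = 3^(3 + 1) + 3^3 + 2; sub 4 for 3: 4^(4 + 1) + 4^4 + 2; = 1282; G_2 = 1282−1 = 1281

14, 110, 1281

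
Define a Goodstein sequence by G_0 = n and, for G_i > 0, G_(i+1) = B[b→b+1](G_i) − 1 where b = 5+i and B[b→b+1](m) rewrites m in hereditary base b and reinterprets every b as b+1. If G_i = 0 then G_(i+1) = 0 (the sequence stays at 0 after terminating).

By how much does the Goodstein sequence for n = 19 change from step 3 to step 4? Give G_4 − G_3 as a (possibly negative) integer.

[0] 19 ≡ 3·5 + 4 (base 5). Lift 6: 22. −1: 21.
[1] 21 ≡ 3·6 + 3 (base 6). Lift 7: 24. −1: 23.
[2] 23 ≡ 3·7 + 2 (base 7). Lift 8: 26. −1: 25.
[3] 25 ≡ 3·8 + 1 (base 8). Lift 9: 28. −1: 27.

2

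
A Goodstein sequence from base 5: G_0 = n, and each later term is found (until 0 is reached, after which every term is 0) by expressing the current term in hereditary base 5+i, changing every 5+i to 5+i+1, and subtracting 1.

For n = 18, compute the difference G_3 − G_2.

2

base 5: 18 = 3·5 + 3; at 6: 3·6 + 3 = 21; next = 20
base 6: 20 = 3·6 + 2; at 7: 3·7 + 2 = 23; next = 22
base 7: 22 = 3·7 + 1; at 8: 3·8 + 1 = 25; next = 24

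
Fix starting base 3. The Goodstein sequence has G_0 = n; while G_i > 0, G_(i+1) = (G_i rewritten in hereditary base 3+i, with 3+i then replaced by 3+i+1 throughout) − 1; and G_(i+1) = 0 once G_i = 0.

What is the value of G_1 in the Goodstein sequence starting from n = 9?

base 3: 9 = 3^2; at 4: 4^2 = 16; next = 15
base 4: 15 = 3·4 + 3; at 5: 3·5 + 3 = 18; next = 17

15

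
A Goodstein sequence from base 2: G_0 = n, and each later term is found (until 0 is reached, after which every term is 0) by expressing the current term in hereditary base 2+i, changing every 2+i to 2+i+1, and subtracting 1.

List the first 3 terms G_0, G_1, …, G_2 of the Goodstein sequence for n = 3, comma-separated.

G_0=3  [base 2] 2 + 1  →[2↦3]→  3 + 1 = 4  −1 ⇒ G_1=3
G_1=3  [base 3] 3  →[3↦4]→  4 = 4  −1 ⇒ G_2=3

3, 3, 3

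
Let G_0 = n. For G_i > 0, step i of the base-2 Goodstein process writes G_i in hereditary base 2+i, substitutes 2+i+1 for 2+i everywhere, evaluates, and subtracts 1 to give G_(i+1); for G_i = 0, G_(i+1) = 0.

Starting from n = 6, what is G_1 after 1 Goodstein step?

step 0: 6 = 2^2 + 2; sub 3 for 2: 3^3 + 3; = 30; G_1 = 30−1 = 29
step 1: 29 = 3^3 + 2; sub 4 for 3: 4^4 + 2; = 258; G_2 = 258−1 = 257

29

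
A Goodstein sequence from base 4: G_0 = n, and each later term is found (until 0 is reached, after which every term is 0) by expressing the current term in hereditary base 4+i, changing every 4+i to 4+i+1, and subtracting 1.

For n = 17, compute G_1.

25

[0] 17 ≡ 4^2 + 1 (base 4). Lift 5: 26. −1: 25.
[1] 25 ≡ 5^2 (base 5). Lift 6: 36. −1: 35.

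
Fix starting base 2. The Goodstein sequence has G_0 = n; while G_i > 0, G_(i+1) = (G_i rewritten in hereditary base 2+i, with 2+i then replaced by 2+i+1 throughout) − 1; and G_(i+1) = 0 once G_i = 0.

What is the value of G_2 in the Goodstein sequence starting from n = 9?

1023

[0] 9 ≡ 2^(2 + 1) + 1 (base 2). Lift 3: 82. −1: 81.
[1] 81 ≡ 3^(3 + 1) (base 3). Lift 4: 1024. −1: 1023.
[2] 1023 ≡ 3·4^4 + 3·4^3 + 3·4^2 + 3·4 + 3 (base 4). Lift 5: 9843. −1: 9842.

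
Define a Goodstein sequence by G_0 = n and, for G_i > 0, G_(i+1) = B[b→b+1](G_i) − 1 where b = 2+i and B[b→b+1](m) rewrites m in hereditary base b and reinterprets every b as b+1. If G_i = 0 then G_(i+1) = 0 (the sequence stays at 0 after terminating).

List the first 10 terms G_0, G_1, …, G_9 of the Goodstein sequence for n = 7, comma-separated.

7, 30, 259, 3127, 46657, 823543, 16777215, 37665879, 77777775, 150051213

7 —HB2→ 2^2 + 2 + 1 —bump→ 3^3 + 3 + 1 = 31 —(−1)→ 30
30 —HB3→ 3^3 + 3 —bump→ 4^4 + 4 = 260 —(−1)→ 259
259 —HB4→ 4^4 + 3 —bump→ 5^5 + 3 = 3128 —(−1)→ 3127
3127 —HB5→ 5^5 + 2 —bump→ 6^6 + 2 = 46658 —(−1)→ 46657
46657 —HB6→ 6^6 + 1 —bump→ 7^7 + 1 = 823544 —(−1)→ 823543
823543 —HB7→ 7^7 —bump→ 8^8 = 16777216 —(−1)→ 16777215
16777215 —HB8→ 7·8^7 + 7·8^6 + 7·8^5 + 7·8^4 + 7·8^3 + 7·8^2 + 7·8 + 7 —bump→ 7·9^7 + 7·9^6 + 7·9^5 + 7·9^4 + 7·9^3 + 7·9^2 + 7·9 + 7 = 37665880 —(−1)→ 37665879
37665879 —HB9→ 7·9^7 + 7·9^6 + 7·9^5 + 7·9^4 + 7·9^3 + 7·9^2 + 7·9 + 6 —bump→ 7·10^7 + 7·10^6 + 7·10^5 + 7·10^4 + 7·10^3 + 7·10^2 + 7·10 + 6 = 77777776 —(−1)→ 77777775
77777775 —HB10→ 7·10^7 + 7·10^6 + 7·10^5 + 7·10^4 + 7·10^3 + 7·10^2 + 7·10 + 5 —bump→ 7·11^7 + 7·11^6 + 7·11^5 + 7·11^4 + 7·11^3 + 7·11^2 + 7·11 + 5 = 150051214 —(−1)→ 150051213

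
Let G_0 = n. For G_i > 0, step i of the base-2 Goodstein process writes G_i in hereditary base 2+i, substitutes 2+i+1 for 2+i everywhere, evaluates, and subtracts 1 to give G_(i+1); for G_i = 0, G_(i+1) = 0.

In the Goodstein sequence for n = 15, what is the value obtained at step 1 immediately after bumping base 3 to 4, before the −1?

base 2: 15 = 2^(2 + 1) + 2^2 + 2 + 1; at 3: 3^(3 + 1) + 3^3 + 3 + 1 = 112; next = 111
base 3: 111 = 3^(3 + 1) + 3^3 + 3; at 4: 4^(4 + 1) + 4^4 + 4 = 1284; next = 1283

1284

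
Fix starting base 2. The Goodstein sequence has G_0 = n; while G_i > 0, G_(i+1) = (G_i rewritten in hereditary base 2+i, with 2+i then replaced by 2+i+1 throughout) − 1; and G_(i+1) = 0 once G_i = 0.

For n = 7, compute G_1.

30

7 —HB2→ 2^2 + 2 + 1 —bump→ 3^3 + 3 + 1 = 31 —(−1)→ 30
30 —HB3→ 3^3 + 3 —bump→ 4^4 + 4 = 260 —(−1)→ 259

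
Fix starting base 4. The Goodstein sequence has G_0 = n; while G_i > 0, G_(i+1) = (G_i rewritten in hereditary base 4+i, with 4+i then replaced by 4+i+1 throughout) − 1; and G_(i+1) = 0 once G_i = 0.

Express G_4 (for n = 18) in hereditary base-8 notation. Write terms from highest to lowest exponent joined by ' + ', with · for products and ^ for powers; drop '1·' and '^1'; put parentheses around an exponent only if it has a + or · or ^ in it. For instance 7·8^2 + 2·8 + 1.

6·8 + 5

[0] 18 ≡ 4^2 + 2 (base 4). Lift 5: 27. −1: 26.
[1] 26 ≡ 5^2 + 1 (base 5). Lift 6: 37. −1: 36.
[2] 36 ≡ 6^2 (base 6). Lift 7: 49. −1: 48.
[3] 48 ≡ 6·7 + 6 (base 7). Lift 8: 54. −1: 53.
[4] 53 ≡ 6·8 + 5 (base 8). Lift 9: 59. −1: 58.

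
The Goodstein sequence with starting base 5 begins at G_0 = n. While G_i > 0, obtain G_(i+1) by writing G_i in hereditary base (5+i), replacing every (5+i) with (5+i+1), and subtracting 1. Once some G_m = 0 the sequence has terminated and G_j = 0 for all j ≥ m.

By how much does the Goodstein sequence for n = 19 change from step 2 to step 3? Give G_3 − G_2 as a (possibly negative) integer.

2

(0) 19|_5 = 3·5 + 4 ↦ 3·6 + 4|_6 = 22 ⇒ 21
(1) 21|_6 = 3·6 + 3 ↦ 3·7 + 3|_7 = 24 ⇒ 23
(2) 23|_7 = 3·7 + 2 ↦ 3·8 + 2|_8 = 26 ⇒ 25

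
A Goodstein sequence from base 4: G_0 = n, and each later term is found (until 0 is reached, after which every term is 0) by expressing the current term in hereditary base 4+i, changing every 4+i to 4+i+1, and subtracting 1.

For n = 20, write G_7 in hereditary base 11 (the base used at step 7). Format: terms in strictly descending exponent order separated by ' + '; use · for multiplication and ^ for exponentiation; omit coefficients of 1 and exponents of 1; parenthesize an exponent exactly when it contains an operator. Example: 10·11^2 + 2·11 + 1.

9·11 + 8

step 0: 20 = 4^2 + 4; sub 5 for 4: 5^2 + 5; = 30; G_1 = 30−1 = 29
step 1: 29 = 5^2 + 4; sub 6 for 5: 6^2 + 4; = 40; G_2 = 40−1 = 39
step 2: 39 = 6^2 + 3; sub 7 for 6: 7^2 + 3; = 52; G_3 = 52−1 = 51
step 3: 51 = 7^2 + 2; sub 8 for 7: 8^2 + 2; = 66; G_4 = 66−1 = 65
step 4: 65 = 8^2 + 1; sub 9 for 8: 9^2 + 1; = 82; G_5 = 82−1 = 81
step 5: 81 = 9^2; sub 10 for 9: 10^2; = 100; G_6 = 100−1 = 99
step 6: 99 = 9·10 + 9; sub 11 for 10: 9·11 + 9; = 108; G_7 = 108−1 = 107
step 7: 107 = 9·11 + 8; sub 12 for 11: 9·12 + 8; = 116; G_8 = 116−1 = 115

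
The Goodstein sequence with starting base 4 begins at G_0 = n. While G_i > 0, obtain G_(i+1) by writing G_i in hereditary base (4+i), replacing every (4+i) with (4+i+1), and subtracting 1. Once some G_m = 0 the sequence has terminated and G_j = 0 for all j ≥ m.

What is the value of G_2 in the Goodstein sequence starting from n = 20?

39

step 0: 20 = 4^2 + 4; sub 5 for 4: 5^2 + 5; = 30; G_1 = 30−1 = 29
step 1: 29 = 5^2 + 4; sub 6 for 5: 6^2 + 4; = 40; G_2 = 40−1 = 39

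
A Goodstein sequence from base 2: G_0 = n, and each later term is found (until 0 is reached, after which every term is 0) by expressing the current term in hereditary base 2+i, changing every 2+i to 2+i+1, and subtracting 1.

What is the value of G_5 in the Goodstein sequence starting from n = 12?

G_0=12  [base 2] 2^(2 + 1) + 2^2  →[2↦3]→  3^(3 + 1) + 3^3 = 108  −1 ⇒ G_1=107
G_1=107  [base 3] 3^(3 + 1) + 2·3^2 + 2·3 + 2  →[3↦4]→  4^(4 + 1) + 2·4^2 + 2·4 + 2 = 1066  −1 ⇒ G_2=1065
G_2=1065  [base 4] 4^(4 + 1) + 2·4^2 + 2·4 + 1  →[4↦5]→  5^(5 + 1) + 2·5^2 + 2·5 + 1 = 15686  −1 ⇒ G_3=15685
G_3=15685  [base 5] 5^(5 + 1) + 2·5^2 + 2·5  →[5↦6]→  6^(6 + 1) + 2·6^2 + 2·6 = 280020  −1 ⇒ G_4=280019
G_4=280019  [base 6] 6^(6 + 1) + 2·6^2 + 6 + 5  →[6↦7]→  7^(7 + 1) + 2·7^2 + 7 + 5 = 5764911  −1 ⇒ G_5=5764910
G_5=5764910  [base 7] 7^(7 + 1) + 2·7^2 + 7 + 4  →[7↦8]→  8^(8 + 1) + 2·8^2 + 8 + 4 = 134217868  −1 ⇒ G_6=134217867

5764910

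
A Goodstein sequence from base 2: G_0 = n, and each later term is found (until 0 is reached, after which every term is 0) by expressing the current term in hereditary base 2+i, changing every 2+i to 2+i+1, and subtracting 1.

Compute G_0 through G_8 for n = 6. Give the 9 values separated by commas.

6, 29, 257, 3125, 46655, 98039, 187243, 332147, 555551

base 2: 6 = 2^2 + 2; at 3: 3^3 + 3 = 30; next = 29
base 3: 29 = 3^3 + 2; at 4: 4^4 + 2 = 258; next = 257
base 4: 257 = 4^4 + 1; at 5: 5^5 + 1 = 3126; next = 3125
base 5: 3125 = 5^5; at 6: 6^6 = 46656; next = 46655
base 6: 46655 = 5·6^5 + 5·6^4 + 5·6^3 + 5·6^2 + 5·6 + 5; at 7: 5·7^5 + 5·7^4 + 5·7^3 + 5·7^2 + 5·7 + 5 = 98040; next = 98039
base 7: 98039 = 5·7^5 + 5·7^4 + 5·7^3 + 5·7^2 + 5·7 + 4; at 8: 5·8^5 + 5·8^4 + 5·8^3 + 5·8^2 + 5·8 + 4 = 187244; next = 187243
base 8: 187243 = 5·8^5 + 5·8^4 + 5·8^3 + 5·8^2 + 5·8 + 3; at 9: 5·9^5 + 5·9^4 + 5·9^3 + 5·9^2 + 5·9 + 3 = 332148; next = 332147
base 9: 332147 = 5·9^5 + 5·9^4 + 5·9^3 + 5·9^2 + 5·9 + 2; at 10: 5·10^5 + 5·10^4 + 5·10^3 + 5·10^2 + 5·10 + 2 = 555552; next = 555551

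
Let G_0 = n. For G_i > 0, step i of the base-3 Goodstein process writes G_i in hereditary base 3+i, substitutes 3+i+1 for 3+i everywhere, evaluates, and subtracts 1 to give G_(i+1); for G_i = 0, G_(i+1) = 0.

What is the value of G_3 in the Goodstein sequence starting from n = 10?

i=0: 10 = 3^2 + 1 (b=3); 3→4: 4^2 + 1 = 17; 17−1 = 16
i=1: 16 = 4^2 (b=4); 4→5: 5^2 = 25; 25−1 = 24
i=2: 24 = 4·5 + 4 (b=5); 5→6: 4·6 + 4 = 28; 28−1 = 27
i=3: 27 = 4·6 + 3 (b=6); 6→7: 4·7 + 3 = 31; 31−1 = 30

27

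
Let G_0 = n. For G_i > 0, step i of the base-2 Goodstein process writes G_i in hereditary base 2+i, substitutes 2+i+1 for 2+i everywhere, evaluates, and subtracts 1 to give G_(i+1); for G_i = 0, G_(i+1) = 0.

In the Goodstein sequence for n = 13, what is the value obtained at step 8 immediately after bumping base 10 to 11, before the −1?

G_0 = 13. HB_2(13) = 2^(2 + 1) + 2^2 + 1. Bump = 109. G_1 = 108.
G_1 = 108. HB_3(108) = 3^(3 + 1) + 3^3. Bump = 1280. G_2 = 1279.
G_2 = 1279. HB_4(1279) = 4^(4 + 1) + 3·4^3 + 3·4^2 + 3·4 + 3. Bump = 16093. G_3 = 16092.
G_3 = 16092. HB_5(16092) = 5^(5 + 1) + 3·5^3 + 3·5^2 + 3·5 + 2. Bump = 280712. G_4 = 280711.
G_4 = 280711. HB_6(280711) = 6^(6 + 1) + 3·6^3 + 3·6^2 + 3·6 + 1. Bump = 5765999. G_5 = 5765998.
G_5 = 5765998. HB_7(5765998) = 7^(7 + 1) + 3·7^3 + 3·7^2 + 3·7. Bump = 134219480. G_6 = 134219479.
G_6 = 134219479. HB_8(134219479) = 8^(8 + 1) + 3·8^3 + 3·8^2 + 2·8 + 7. Bump = 3486786856. G_7 = 3486786855.
G_7 = 3486786855. HB_9(3486786855) = 9^(9 + 1) + 3·9^3 + 3·9^2 + 2·9 + 6. Bump = 100000003326. G_8 = 100000003325.
G_8 = 100000003325. HB_10(100000003325) = 10^(10 + 1) + 3·10^3 + 3·10^2 + 2·10 + 5. Bump = 3138428381104. G_9 = 3138428381103.

3138428381104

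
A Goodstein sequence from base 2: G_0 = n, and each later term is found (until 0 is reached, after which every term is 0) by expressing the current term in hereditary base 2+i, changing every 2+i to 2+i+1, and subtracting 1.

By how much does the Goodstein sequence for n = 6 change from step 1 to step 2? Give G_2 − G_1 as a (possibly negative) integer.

6 —HB2→ 2^2 + 2 —bump→ 3^3 + 3 = 30 —(−1)→ 29
29 —HB3→ 3^3 + 2 —bump→ 4^4 + 2 = 258 —(−1)→ 257

228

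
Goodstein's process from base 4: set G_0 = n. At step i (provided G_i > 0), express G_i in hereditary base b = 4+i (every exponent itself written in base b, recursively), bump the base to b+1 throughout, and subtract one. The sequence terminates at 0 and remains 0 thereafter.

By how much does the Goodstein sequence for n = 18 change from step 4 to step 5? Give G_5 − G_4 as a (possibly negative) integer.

[0] 18 ≡ 4^2 + 2 (base 4). Lift 5: 27. −1: 26.
[1] 26 ≡ 5^2 + 1 (base 5). Lift 6: 37. −1: 36.
[2] 36 ≡ 6^2 (base 6). Lift 7: 49. −1: 48.
[3] 48 ≡ 6·7 + 6 (base 7). Lift 8: 54. −1: 53.
[4] 53 ≡ 6·8 + 5 (base 8). Lift 9: 59. −1: 58.

5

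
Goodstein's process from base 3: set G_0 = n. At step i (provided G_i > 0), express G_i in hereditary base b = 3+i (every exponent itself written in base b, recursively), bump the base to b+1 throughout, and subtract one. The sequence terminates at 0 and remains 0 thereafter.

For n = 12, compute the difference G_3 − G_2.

step 0: 12 = 3^2 + 3; sub 4 for 3: 4^2 + 4; = 20; G_1 = 20−1 = 19
step 1: 19 = 4^2 + 3; sub 5 for 4: 5^2 + 3; = 28; G_2 = 28−1 = 27
step 2: 27 = 5^2 + 2; sub 6 for 5: 6^2 + 2; = 38; G_3 = 38−1 = 37

10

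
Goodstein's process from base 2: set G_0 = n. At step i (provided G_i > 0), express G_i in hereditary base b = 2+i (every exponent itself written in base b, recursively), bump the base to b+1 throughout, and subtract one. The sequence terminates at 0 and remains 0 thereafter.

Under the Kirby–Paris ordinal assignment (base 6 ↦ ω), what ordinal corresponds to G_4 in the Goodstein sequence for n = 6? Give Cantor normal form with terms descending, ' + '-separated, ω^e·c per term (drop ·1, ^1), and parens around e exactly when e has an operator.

ω^5·5 + ω^4·5 + ω^3·5 + ω^2·5 + ω·5 + 5

G_0 = 6. HB_2(6) = 2^2 + 2. Bump = 30. G_1 = 29.
G_1 = 29. HB_3(29) = 3^3 + 2. Bump = 258. G_2 = 257.
G_2 = 257. HB_4(257) = 4^4 + 1. Bump = 3126. G_3 = 3125.
G_3 = 3125. HB_5(3125) = 5^5. Bump = 46656. G_4 = 46655.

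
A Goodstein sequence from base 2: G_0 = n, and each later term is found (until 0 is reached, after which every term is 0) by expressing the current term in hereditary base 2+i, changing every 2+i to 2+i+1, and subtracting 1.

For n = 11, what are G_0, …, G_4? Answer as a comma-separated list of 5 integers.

base 2: 11 = 2^(2 + 1) + 2 + 1; at 3: 3^(3 + 1) + 3 + 1 = 85; next = 84
base 3: 84 = 3^(3 + 1) + 3; at 4: 4^(4 + 1) + 4 = 1028; next = 1027
base 4: 1027 = 4^(4 + 1) + 3; at 5: 5^(5 + 1) + 3 = 15628; next = 15627
base 5: 15627 = 5^(5 + 1) + 2; at 6: 6^(6 + 1) + 2 = 279938; next = 279937

11, 84, 1027, 15627, 279937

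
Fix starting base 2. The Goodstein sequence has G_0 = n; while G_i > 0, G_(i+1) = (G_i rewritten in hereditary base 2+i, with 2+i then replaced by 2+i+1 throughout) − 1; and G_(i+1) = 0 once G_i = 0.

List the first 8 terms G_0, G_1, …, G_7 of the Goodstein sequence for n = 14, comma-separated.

i=0: 14 = 2^(2 + 1) + 2^2 + 2 (b=2); 2→3: 3^(3 + 1) + 3^3 + 3 = 111; 111−1 = 110
i=1: 110 = 3^(3 + 1) + 3^3 + 2 (b=3); 3→4: 4^(4 + 1) + 4^4 + 2 = 1282; 1282−1 = 1281
i=2: 1281 = 4^(4 + 1) + 4^4 + 1 (b=4); 4→5: 5^(5 + 1) + 5^5 + 1 = 18751; 18751−1 = 18750
i=3: 18750 = 5^(5 + 1) + 5^5 (b=5); 5→6: 6^(6 + 1) + 6^6 = 326592; 326592−1 = 326591
i=4: 326591 = 6^(6 + 1) + 5·6^5 + 5·6^4 + 5·6^3 + 5·6^2 + 5·6 + 5 (b=6); 6→7: 7^(7 + 1) + 5·7^5 + 5·7^4 + 5·7^3 + 5·7^2 + 5·7 + 5 = 5862841; 5862841−1 = 5862840
i=5: 5862840 = 7^(7 + 1) + 5·7^5 + 5·7^4 + 5·7^3 + 5·7^2 + 5·7 + 4 (b=7); 7→8: 8^(8 + 1) + 5·8^5 + 5·8^4 + 5·8^3 + 5·8^2 + 5·8 + 4 = 134404972; 134404972−1 = 134404971
i=6: 134404971 = 8^(8 + 1) + 5·8^5 + 5·8^4 + 5·8^3 + 5·8^2 + 5·8 + 3 (b=8); 8→9: 9^(9 + 1) + 5·9^5 + 5·9^4 + 5·9^3 + 5·9^2 + 5·9 + 3 = 3487116549; 3487116549−1 = 3487116548

14, 110, 1281, 18750, 326591, 5862840, 134404971, 3487116548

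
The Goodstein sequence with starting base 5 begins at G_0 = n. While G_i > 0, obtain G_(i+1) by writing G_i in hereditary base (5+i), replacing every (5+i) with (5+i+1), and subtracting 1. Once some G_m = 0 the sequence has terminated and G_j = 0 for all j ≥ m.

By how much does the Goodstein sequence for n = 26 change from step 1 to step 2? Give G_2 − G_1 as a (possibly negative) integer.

12

step 0: 26 = 5^2 + 1; sub 6 for 5: 6^2 + 1; = 37; G_1 = 37−1 = 36
step 1: 36 = 6^2; sub 7 for 6: 7^2; = 49; G_2 = 49−1 = 48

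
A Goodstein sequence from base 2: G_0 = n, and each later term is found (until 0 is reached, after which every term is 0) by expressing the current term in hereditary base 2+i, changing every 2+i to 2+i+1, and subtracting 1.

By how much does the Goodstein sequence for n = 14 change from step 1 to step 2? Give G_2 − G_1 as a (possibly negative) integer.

1171

G_0=14  [base 2] 2^(2 + 1) + 2^2 + 2  →[2↦3]→  3^(3 + 1) + 3^3 + 3 = 111  −1 ⇒ G_1=110
G_1=110  [base 3] 3^(3 + 1) + 3^3 + 2  →[3↦4]→  4^(4 + 1) + 4^4 + 2 = 1282  −1 ⇒ G_2=1281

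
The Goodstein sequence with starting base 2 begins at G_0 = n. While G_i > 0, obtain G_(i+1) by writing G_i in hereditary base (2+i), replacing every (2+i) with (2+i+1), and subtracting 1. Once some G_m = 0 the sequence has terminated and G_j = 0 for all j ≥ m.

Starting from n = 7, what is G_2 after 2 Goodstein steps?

(0) 7|_2 = 2^2 + 2 + 1 ↦ 3^3 + 3 + 1|_3 = 31 ⇒ 30
(1) 30|_3 = 3^3 + 3 ↦ 4^4 + 4|_4 = 260 ⇒ 259
(2) 259|_4 = 4^4 + 3 ↦ 5^5 + 3|_5 = 3128 ⇒ 3127

259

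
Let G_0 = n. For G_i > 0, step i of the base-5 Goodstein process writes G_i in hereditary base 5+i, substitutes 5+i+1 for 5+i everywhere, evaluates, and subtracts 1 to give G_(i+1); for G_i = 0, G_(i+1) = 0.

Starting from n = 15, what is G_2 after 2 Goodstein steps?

G_0 = 15. HB_5(15) = 3·5. Bump = 18. G_1 = 17.
G_1 = 17. HB_6(17) = 2·6 + 5. Bump = 19. G_2 = 18.
G_2 = 18. HB_7(18) = 2·7 + 4. Bump = 20. G_3 = 19.

18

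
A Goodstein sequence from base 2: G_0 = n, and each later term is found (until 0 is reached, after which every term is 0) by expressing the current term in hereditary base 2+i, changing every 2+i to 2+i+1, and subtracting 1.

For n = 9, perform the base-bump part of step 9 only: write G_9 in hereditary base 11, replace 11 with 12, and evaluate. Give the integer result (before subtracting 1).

26748301350412

i=0: 9 = 2^(2 + 1) + 1 (b=2); 2→3: 3^(3 + 1) + 1 = 82; 82−1 = 81
i=1: 81 = 3^(3 + 1) (b=3); 3→4: 4^(4 + 1) = 1024; 1024−1 = 1023
i=2: 1023 = 3·4^4 + 3·4^3 + 3·4^2 + 3·4 + 3 (b=4); 4→5: 3·5^5 + 3·5^3 + 3·5^2 + 3·5 + 3 = 9843; 9843−1 = 9842
i=3: 9842 = 3·5^5 + 3·5^3 + 3·5^2 + 3·5 + 2 (b=5); 5→6: 3·6^6 + 3·6^3 + 3·6^2 + 3·6 + 2 = 140744; 140744−1 = 140743
i=4: 140743 = 3·6^6 + 3·6^3 + 3·6^2 + 3·6 + 1 (b=6); 6→7: 3·7^7 + 3·7^3 + 3·7^2 + 3·7 + 1 = 2471827; 2471827−1 = 2471826
i=5: 2471826 = 3·7^7 + 3·7^3 + 3·7^2 + 3·7 (b=7); 7→8: 3·8^8 + 3·8^3 + 3·8^2 + 3·8 = 50333400; 50333400−1 = 50333399
i=6: 50333399 = 3·8^8 + 3·8^3 + 3·8^2 + 2·8 + 7 (b=8); 8→9: 3·9^9 + 3·9^3 + 3·9^2 + 2·9 + 7 = 1162263922; 1162263922−1 = 1162263921
i=7: 1162263921 = 3·9^9 + 3·9^3 + 3·9^2 + 2·9 + 6 (b=9); 9→10: 3·10^10 + 3·10^3 + 3·10^2 + 2·10 + 6 = 30000003326; 30000003326−1 = 30000003325
i=8: 30000003325 = 3·10^10 + 3·10^3 + 3·10^2 + 2·10 + 5 (b=10); 10→11: 3·11^11 + 3·11^3 + 3·11^2 + 2·11 + 5 = 855935016216; 855935016216−1 = 855935016215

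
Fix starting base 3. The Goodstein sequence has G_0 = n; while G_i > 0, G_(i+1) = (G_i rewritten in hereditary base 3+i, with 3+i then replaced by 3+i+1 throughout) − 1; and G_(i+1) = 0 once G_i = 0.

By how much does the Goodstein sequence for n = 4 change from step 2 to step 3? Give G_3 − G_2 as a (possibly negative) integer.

(0) 4|_3 = 3 + 1 ↦ 4 + 1|_4 = 5 ⇒ 4
(1) 4|_4 = 4 ↦ 5|_5 = 5 ⇒ 4
(2) 4|_5 = 4 ↦ 4|_6 = 4 ⇒ 3

-1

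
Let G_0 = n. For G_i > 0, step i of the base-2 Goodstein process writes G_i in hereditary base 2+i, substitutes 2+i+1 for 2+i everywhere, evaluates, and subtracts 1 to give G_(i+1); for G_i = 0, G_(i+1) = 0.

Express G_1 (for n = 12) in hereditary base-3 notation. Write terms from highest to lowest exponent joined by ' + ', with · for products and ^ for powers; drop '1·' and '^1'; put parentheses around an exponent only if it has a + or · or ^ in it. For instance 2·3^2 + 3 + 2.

3^(3 + 1) + 2·3^2 + 2·3 + 2

[0] 12 ≡ 2^(2 + 1) + 2^2 (base 2). Lift 3: 108. −1: 107.
[1] 107 ≡ 3^(3 + 1) + 2·3^2 + 2·3 + 2 (base 3). Lift 4: 1066. −1: 1065.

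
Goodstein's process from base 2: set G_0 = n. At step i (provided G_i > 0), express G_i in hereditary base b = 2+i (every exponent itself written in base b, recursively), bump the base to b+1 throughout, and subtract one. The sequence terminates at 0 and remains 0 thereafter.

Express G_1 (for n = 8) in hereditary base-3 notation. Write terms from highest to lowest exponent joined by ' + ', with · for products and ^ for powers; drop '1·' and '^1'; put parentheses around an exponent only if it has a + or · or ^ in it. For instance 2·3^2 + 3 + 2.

2·3^3 + 2·3^2 + 2·3 + 2

step 0: 8 = 2^(2 + 1); sub 3 for 2: 3^(3 + 1); = 81; G_1 = 81−1 = 80
step 1: 80 = 2·3^3 + 2·3^2 + 2·3 + 2; sub 4 for 3: 2·4^4 + 2·4^2 + 2·4 + 2; = 554; G_2 = 554−1 = 553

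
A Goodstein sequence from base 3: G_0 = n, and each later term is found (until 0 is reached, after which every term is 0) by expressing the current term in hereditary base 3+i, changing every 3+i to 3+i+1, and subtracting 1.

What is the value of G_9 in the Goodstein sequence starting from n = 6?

step 0: 6 = 2·3; sub 4 for 3: 2·4; = 8; G_1 = 8−1 = 7
step 1: 7 = 4 + 3; sub 5 for 4: 5 + 3; = 8; G_2 = 8−1 = 7
step 2: 7 = 5 + 2; sub 6 for 5: 6 + 2; = 8; G_3 = 8−1 = 7
step 3: 7 = 6 + 1; sub 7 for 6: 7 + 1; = 8; G_4 = 8−1 = 7
step 4: 7 = 7; sub 8 for 7: 8; = 8; G_5 = 8−1 = 7
step 5: 7 = 7; sub 9 for 8: 7; = 7; G_6 = 7−1 = 6
step 6: 6 = 6; sub 10 for 9: 6; = 6; G_7 = 6−1 = 5
step 7: 5 = 5; sub 11 for 10: 5; = 5; G_8 = 5−1 = 4
step 8: 4 = 4; sub 12 for 11: 4; = 4; G_9 = 4−1 = 3

3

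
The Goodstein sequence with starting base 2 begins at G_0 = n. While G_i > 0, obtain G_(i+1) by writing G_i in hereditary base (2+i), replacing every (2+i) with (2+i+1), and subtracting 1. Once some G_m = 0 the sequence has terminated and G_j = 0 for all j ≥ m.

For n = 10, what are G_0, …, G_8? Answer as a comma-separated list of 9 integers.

10, 83, 1025, 15625, 279935, 4215754, 84073323, 1937434592, 50000555551

step 0: 10 = 2^(2 + 1) + 2; sub 3 for 2: 3^(3 + 1) + 3; = 84; G_1 = 84−1 = 83
step 1: 83 = 3^(3 + 1) + 2; sub 4 for 3: 4^(4 + 1) + 2; = 1026; G_2 = 1026−1 = 1025
step 2: 1025 = 4^(4 + 1) + 1; sub 5 for 4: 5^(5 + 1) + 1; = 15626; G_3 = 15626−1 = 15625
step 3: 15625 = 5^(5 + 1); sub 6 for 5: 6^(6 + 1); = 279936; G_4 = 279936−1 = 279935
step 4: 279935 = 5·6^6 + 5·6^5 + 5·6^4 + 5·6^3 + 5·6^2 + 5·6 + 5; sub 7 for 6: 5·7^7 + 5·7^5 + 5·7^4 + 5·7^3 + 5·7^2 + 5·7 + 5; = 4215755; G_5 = 4215755−1 = 4215754
step 5: 4215754 = 5·7^7 + 5·7^5 + 5·7^4 + 5·7^3 + 5·7^2 + 5·7 + 4; sub 8 for 7: 5·8^8 + 5·8^5 + 5·8^4 + 5·8^3 + 5·8^2 + 5·8 + 4; = 84073324; G_6 = 84073324−1 = 84073323
step 6: 84073323 = 5·8^8 + 5·8^5 + 5·8^4 + 5·8^3 + 5·8^2 + 5·8 + 3; sub 9 for 8: 5·9^9 + 5·9^5 + 5·9^4 + 5·9^3 + 5·9^2 + 5·9 + 3; = 1937434593; G_7 = 1937434593−1 = 1937434592
step 7: 1937434592 = 5·9^9 + 5·9^5 + 5·9^4 + 5·9^3 + 5·9^2 + 5·9 + 2; sub 10 for 9: 5·10^10 + 5·10^5 + 5·10^4 + 5·10^3 + 5·10^2 + 5·10 + 2; = 50000555552; G_8 = 50000555552−1 = 50000555551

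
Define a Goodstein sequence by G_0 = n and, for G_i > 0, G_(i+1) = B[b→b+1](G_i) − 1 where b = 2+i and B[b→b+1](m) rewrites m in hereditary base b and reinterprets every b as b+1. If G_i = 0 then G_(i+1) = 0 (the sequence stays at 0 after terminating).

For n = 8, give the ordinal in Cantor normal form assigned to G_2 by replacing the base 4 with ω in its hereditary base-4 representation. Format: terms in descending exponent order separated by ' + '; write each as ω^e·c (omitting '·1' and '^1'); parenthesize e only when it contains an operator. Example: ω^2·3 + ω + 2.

[0] 8 ≡ 2^(2 + 1) (base 2). Lift 3: 81. −1: 80.
[1] 80 ≡ 2·3^3 + 2·3^2 + 2·3 + 2 (base 3). Lift 4: 554. −1: 553.
[2] 553 ≡ 2·4^4 + 2·4^2 + 2·4 + 1 (base 4). Lift 5: 6311. −1: 6310.

ω^ω·2 + ω^2·2 + ω·2 + 1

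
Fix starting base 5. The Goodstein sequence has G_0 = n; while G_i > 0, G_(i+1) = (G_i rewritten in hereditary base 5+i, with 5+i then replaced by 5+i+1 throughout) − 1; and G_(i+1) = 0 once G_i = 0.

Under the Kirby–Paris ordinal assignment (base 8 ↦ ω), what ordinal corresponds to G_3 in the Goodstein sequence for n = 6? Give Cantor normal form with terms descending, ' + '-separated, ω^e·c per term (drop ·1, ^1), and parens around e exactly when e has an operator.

5

base 5: 6 = 5 + 1; at 6: 6 + 1 = 7; next = 6
base 6: 6 = 6; at 7: 7 = 7; next = 6
base 7: 6 = 6; at 8: 6 = 6; next = 5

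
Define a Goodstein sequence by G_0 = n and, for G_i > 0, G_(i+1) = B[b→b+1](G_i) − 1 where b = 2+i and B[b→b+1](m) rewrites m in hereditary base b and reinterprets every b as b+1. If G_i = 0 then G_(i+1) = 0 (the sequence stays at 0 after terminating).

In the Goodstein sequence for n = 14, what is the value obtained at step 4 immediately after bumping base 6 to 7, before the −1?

G_0 = 14. HB_2(14) = 2^(2 + 1) + 2^2 + 2. Bump = 111. G_1 = 110.
G_1 = 110. HB_3(110) = 3^(3 + 1) + 3^3 + 2. Bump = 1282. G_2 = 1281.
G_2 = 1281. HB_4(1281) = 4^(4 + 1) + 4^4 + 1. Bump = 18751. G_3 = 18750.
G_3 = 18750. HB_5(18750) = 5^(5 + 1) + 5^5. Bump = 326592. G_4 = 326591.

5862841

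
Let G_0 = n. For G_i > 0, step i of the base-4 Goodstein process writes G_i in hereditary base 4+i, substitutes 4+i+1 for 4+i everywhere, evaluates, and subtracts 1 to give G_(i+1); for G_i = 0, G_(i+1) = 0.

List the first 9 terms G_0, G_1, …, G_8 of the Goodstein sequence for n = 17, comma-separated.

17, 25, 35, 39, 43, 47, 51, 55, 59

i=0: 17 = 4^2 + 1 (b=4); 4→5: 5^2 + 1 = 26; 26−1 = 25
i=1: 25 = 5^2 (b=5); 5→6: 6^2 = 36; 36−1 = 35
i=2: 35 = 5·6 + 5 (b=6); 6→7: 5·7 + 5 = 40; 40−1 = 39
i=3: 39 = 5·7 + 4 (b=7); 7→8: 5·8 + 4 = 44; 44−1 = 43
i=4: 43 = 5·8 + 3 (b=8); 8→9: 5·9 + 3 = 48; 48−1 = 47
i=5: 47 = 5·9 + 2 (b=9); 9→10: 5·10 + 2 = 52; 52−1 = 51
i=6: 51 = 5·10 + 1 (b=10); 10→11: 5·11 + 1 = 56; 56−1 = 55
i=7: 55 = 5·11 (b=11); 11→12: 5·12 = 60; 60−1 = 59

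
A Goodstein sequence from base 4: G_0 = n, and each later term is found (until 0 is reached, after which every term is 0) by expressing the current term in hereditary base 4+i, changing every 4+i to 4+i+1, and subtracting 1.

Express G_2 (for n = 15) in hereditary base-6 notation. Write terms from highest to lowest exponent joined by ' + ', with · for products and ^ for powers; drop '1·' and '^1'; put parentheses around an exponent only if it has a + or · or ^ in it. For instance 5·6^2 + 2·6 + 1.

3·6 + 1

i=0: 15 = 3·4 + 3 (b=4); 4→5: 3·5 + 3 = 18; 18−1 = 17
i=1: 17 = 3·5 + 2 (b=5); 5→6: 3·6 + 2 = 20; 20−1 = 19
i=2: 19 = 3·6 + 1 (b=6); 6→7: 3·7 + 1 = 22; 22−1 = 21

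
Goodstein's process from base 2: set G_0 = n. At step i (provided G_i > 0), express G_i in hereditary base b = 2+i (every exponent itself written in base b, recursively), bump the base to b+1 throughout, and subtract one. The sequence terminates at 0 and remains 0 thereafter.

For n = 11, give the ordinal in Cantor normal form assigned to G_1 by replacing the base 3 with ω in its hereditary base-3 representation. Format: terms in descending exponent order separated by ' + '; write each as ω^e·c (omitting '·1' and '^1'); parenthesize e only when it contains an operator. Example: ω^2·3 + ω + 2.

11 —HB2→ 2^(2 + 1) + 2 + 1 —bump→ 3^(3 + 1) + 3 + 1 = 85 —(−1)→ 84
84 —HB3→ 3^(3 + 1) + 3 —bump→ 4^(4 + 1) + 4 = 1028 —(−1)→ 1027

ω^(ω + 1) + ω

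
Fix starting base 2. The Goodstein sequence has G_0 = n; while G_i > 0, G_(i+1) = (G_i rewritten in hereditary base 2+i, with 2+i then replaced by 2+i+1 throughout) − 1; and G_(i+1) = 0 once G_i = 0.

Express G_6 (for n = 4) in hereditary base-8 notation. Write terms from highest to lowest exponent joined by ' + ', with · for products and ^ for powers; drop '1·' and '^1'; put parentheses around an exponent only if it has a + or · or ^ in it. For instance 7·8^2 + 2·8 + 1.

G_0=4  [base 2] 2^2  →[2↦3]→  3^3 = 27  −1 ⇒ G_1=26
G_1=26  [base 3] 2·3^2 + 2·3 + 2  →[3↦4]→  2·4^2 + 2·4 + 2 = 42  −1 ⇒ G_2=41
G_2=41  [base 4] 2·4^2 + 2·4 + 1  →[4↦5]→  2·5^2 + 2·5 + 1 = 61  −1 ⇒ G_3=60
G_3=60  [base 5] 2·5^2 + 2·5  →[5↦6]→  2·6^2 + 2·6 = 84  −1 ⇒ G_4=83
G_4=83  [base 6] 2·6^2 + 6 + 5  →[6↦7]→  2·7^2 + 7 + 5 = 110  −1 ⇒ G_5=109
G_5=109  [base 7] 2·7^2 + 7 + 4  →[7↦8]→  2·8^2 + 8 + 4 = 140  −1 ⇒ G_6=139
G_6=139  [base 8] 2·8^2 + 8 + 3  →[8↦9]→  2·9^2 + 9 + 3 = 174  −1 ⇒ G_7=173

2·8^2 + 8 + 3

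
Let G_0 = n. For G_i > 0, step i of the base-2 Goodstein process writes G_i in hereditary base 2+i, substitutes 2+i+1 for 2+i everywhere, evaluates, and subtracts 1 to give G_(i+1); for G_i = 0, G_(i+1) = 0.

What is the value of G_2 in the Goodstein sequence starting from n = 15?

1283

15 —HB2→ 2^(2 + 1) + 2^2 + 2 + 1 —bump→ 3^(3 + 1) + 3^3 + 3 + 1 = 112 —(−1)→ 111
111 —HB3→ 3^(3 + 1) + 3^3 + 3 —bump→ 4^(4 + 1) + 4^4 + 4 = 1284 —(−1)→ 1283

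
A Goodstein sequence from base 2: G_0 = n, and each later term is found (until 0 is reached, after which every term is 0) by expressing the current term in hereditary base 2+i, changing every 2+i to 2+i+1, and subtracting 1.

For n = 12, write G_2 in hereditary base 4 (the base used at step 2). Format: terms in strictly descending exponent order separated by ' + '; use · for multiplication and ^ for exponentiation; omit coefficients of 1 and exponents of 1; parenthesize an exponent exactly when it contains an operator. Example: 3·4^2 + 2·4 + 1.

4^(4 + 1) + 2·4^2 + 2·4 + 1

G_0 = 12. HB_2(12) = 2^(2 + 1) + 2^2. Bump = 108. G_1 = 107.
G_1 = 107. HB_3(107) = 3^(3 + 1) + 2·3^2 + 2·3 + 2. Bump = 1066. G_2 = 1065.
G_2 = 1065. HB_4(1065) = 4^(4 + 1) + 2·4^2 + 2·4 + 1. Bump = 15686. G_3 = 15685.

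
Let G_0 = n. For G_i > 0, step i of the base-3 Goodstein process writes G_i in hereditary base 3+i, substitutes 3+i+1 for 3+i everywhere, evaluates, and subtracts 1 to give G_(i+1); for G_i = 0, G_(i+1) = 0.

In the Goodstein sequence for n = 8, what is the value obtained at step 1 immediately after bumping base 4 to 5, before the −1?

11

i=0: 8 = 2·3 + 2 (b=3); 3→4: 2·4 + 2 = 10; 10−1 = 9
i=1: 9 = 2·4 + 1 (b=4); 4→5: 2·5 + 1 = 11; 11−1 = 10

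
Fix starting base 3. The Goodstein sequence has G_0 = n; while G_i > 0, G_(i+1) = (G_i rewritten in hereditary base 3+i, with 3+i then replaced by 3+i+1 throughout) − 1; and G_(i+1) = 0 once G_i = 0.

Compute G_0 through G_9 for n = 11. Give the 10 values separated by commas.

11, 17, 25, 35, 39, 43, 47, 51, 55, 59

G_0 = 11. HB_3(11) = 3^2 + 2. Bump = 18. G_1 = 17.
G_1 = 17. HB_4(17) = 4^2 + 1. Bump = 26. G_2 = 25.
G_2 = 25. HB_5(25) = 5^2. Bump = 36. G_3 = 35.
G_3 = 35. HB_6(35) = 5·6 + 5. Bump = 40. G_4 = 39.
G_4 = 39. HB_7(39) = 5·7 + 4. Bump = 44. G_5 = 43.
G_5 = 43. HB_8(43) = 5·8 + 3. Bump = 48. G_6 = 47.
G_6 = 47. HB_9(47) = 5·9 + 2. Bump = 52. G_7 = 51.
G_7 = 51. HB_10(51) = 5·10 + 1. Bump = 56. G_8 = 55.
G_8 = 55. HB_11(55) = 5·11. Bump = 60. G_9 = 59.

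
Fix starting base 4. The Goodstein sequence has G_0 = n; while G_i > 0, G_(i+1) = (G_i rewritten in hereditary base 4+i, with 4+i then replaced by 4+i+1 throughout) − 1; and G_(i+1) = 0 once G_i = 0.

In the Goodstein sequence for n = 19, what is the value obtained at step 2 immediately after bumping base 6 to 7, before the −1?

base 4: 19 = 4^2 + 3; at 5: 5^2 + 3 = 28; next = 27
base 5: 27 = 5^2 + 2; at 6: 6^2 + 2 = 38; next = 37

50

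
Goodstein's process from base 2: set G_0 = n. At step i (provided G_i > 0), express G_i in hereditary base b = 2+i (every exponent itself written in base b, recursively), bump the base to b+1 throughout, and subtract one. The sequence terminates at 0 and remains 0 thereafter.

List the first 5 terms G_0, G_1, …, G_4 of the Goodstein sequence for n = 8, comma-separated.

8, 80, 553, 6310, 93395

(0) 8|_2 = 2^(2 + 1) ↦ 3^(3 + 1)|_3 = 81 ⇒ 80
(1) 80|_3 = 2·3^3 + 2·3^2 + 2·3 + 2 ↦ 2·4^4 + 2·4^2 + 2·4 + 2|_4 = 554 ⇒ 553
(2) 553|_4 = 2·4^4 + 2·4^2 + 2·4 + 1 ↦ 2·5^5 + 2·5^2 + 2·5 + 1|_5 = 6311 ⇒ 6310
(3) 6310|_5 = 2·5^5 + 2·5^2 + 2·5 ↦ 2·6^6 + 2·6^2 + 2·6|_6 = 93396 ⇒ 93395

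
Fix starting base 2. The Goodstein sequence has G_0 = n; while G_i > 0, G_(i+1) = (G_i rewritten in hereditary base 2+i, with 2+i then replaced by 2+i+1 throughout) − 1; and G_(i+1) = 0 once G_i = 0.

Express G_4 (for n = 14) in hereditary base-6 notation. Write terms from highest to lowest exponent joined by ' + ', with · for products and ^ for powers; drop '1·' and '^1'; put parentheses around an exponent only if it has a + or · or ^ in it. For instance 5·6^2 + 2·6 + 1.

[0] 14 ≡ 2^(2 + 1) + 2^2 + 2 (base 2). Lift 3: 111. −1: 110.
[1] 110 ≡ 3^(3 + 1) + 3^3 + 2 (base 3). Lift 4: 1282. −1: 1281.
[2] 1281 ≡ 4^(4 + 1) + 4^4 + 1 (base 4). Lift 5: 18751. −1: 18750.
[3] 18750 ≡ 5^(5 + 1) + 5^5 (base 5). Lift 6: 326592. −1: 326591.
[4] 326591 ≡ 6^(6 + 1) + 5·6^5 + 5·6^4 + 5·6^3 + 5·6^2 + 5·6 + 5 (base 6). Lift 7: 5862841. −1: 5862840.

6^(6 + 1) + 5·6^5 + 5·6^4 + 5·6^3 + 5·6^2 + 5·6 + 5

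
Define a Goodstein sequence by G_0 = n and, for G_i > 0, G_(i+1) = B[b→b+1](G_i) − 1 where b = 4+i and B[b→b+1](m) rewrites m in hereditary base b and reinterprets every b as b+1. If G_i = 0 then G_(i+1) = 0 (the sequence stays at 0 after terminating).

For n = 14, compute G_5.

22

(0) 14|_4 = 3·4 + 2 ↦ 3·5 + 2|_5 = 17 ⇒ 16
(1) 16|_5 = 3·5 + 1 ↦ 3·6 + 1|_6 = 19 ⇒ 18
(2) 18|_6 = 3·6 ↦ 3·7|_7 = 21 ⇒ 20
(3) 20|_7 = 2·7 + 6 ↦ 2·8 + 6|_8 = 22 ⇒ 21
(4) 21|_8 = 2·8 + 5 ↦ 2·9 + 5|_9 = 23 ⇒ 22
(5) 22|_9 = 2·9 + 4 ↦ 2·10 + 4|_10 = 24 ⇒ 23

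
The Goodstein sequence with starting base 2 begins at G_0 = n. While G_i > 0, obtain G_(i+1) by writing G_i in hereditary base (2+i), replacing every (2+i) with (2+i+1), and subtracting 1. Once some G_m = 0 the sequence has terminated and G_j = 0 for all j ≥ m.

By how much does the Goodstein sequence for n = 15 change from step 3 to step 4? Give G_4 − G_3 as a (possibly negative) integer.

307841

15 —HB2→ 2^(2 + 1) + 2^2 + 2 + 1 —bump→ 3^(3 + 1) + 3^3 + 3 + 1 = 112 —(−1)→ 111
111 —HB3→ 3^(3 + 1) + 3^3 + 3 —bump→ 4^(4 + 1) + 4^4 + 4 = 1284 —(−1)→ 1283
1283 —HB4→ 4^(4 + 1) + 4^4 + 3 —bump→ 5^(5 + 1) + 5^5 + 3 = 18753 —(−1)→ 18752
18752 —HB5→ 5^(5 + 1) + 5^5 + 2 —bump→ 6^(6 + 1) + 6^6 + 2 = 326594 —(−1)→ 326593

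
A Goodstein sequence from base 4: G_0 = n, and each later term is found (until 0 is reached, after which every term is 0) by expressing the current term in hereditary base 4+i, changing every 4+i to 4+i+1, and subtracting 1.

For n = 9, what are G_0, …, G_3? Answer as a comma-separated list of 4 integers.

[0] 9 ≡ 2·4 + 1 (base 4). Lift 5: 11. −1: 10.
[1] 10 ≡ 2·5 (base 5). Lift 6: 12. −1: 11.
[2] 11 ≡ 6 + 5 (base 6). Lift 7: 12. −1: 11.

9, 10, 11, 11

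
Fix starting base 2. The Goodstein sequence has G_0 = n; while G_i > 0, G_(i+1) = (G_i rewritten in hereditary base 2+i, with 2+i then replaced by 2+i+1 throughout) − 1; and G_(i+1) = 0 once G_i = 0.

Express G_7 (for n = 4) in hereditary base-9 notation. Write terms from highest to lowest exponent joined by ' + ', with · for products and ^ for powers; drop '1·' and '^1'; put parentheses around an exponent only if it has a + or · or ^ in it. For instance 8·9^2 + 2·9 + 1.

i=0: 4 = 2^2 (b=2); 2→3: 3^3 = 27; 27−1 = 26
i=1: 26 = 2·3^2 + 2·3 + 2 (b=3); 3→4: 2·4^2 + 2·4 + 2 = 42; 42−1 = 41
i=2: 41 = 2·4^2 + 2·4 + 1 (b=4); 4→5: 2·5^2 + 2·5 + 1 = 61; 61−1 = 60
i=3: 60 = 2·5^2 + 2·5 (b=5); 5→6: 2·6^2 + 2·6 = 84; 84−1 = 83
i=4: 83 = 2·6^2 + 6 + 5 (b=6); 6→7: 2·7^2 + 7 + 5 = 110; 110−1 = 109
i=5: 109 = 2·7^2 + 7 + 4 (b=7); 7→8: 2·8^2 + 8 + 4 = 140; 140−1 = 139
i=6: 139 = 2·8^2 + 8 + 3 (b=8); 8→9: 2·9^2 + 9 + 3 = 174; 174−1 = 173
i=7: 173 = 2·9^2 + 9 + 2 (b=9); 9→10: 2·10^2 + 10 + 2 = 212; 212−1 = 211

2·9^2 + 9 + 2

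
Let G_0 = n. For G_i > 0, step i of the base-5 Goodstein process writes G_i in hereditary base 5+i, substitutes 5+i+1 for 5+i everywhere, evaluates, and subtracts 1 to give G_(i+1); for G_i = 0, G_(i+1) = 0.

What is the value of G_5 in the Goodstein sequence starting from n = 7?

5

i=0: 7 = 5 + 2 (b=5); 5→6: 6 + 2 = 8; 8−1 = 7
i=1: 7 = 6 + 1 (b=6); 6→7: 7 + 1 = 8; 8−1 = 7
i=2: 7 = 7 (b=7); 7→8: 8 = 8; 8−1 = 7
i=3: 7 = 7 (b=8); 8→9: 7 = 7; 7−1 = 6
i=4: 6 = 6 (b=9); 9→10: 6 = 6; 6−1 = 5
i=5: 5 = 5 (b=10); 10→11: 5 = 5; 5−1 = 4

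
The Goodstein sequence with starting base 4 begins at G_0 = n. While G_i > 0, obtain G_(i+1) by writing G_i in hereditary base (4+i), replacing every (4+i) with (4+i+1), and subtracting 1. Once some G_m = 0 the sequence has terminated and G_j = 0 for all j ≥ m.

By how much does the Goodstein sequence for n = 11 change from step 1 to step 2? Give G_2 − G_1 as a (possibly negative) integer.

(0) 11|_4 = 2·4 + 3 ↦ 2·5 + 3|_5 = 13 ⇒ 12
(1) 12|_5 = 2·5 + 2 ↦ 2·6 + 2|_6 = 14 ⇒ 13

1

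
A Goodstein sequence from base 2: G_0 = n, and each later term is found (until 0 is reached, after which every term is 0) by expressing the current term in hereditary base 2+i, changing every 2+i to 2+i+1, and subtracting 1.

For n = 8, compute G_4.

93395

(0) 8|_2 = 2^(2 + 1) ↦ 3^(3 + 1)|_3 = 81 ⇒ 80
(1) 80|_3 = 2·3^3 + 2·3^2 + 2·3 + 2 ↦ 2·4^4 + 2·4^2 + 2·4 + 2|_4 = 554 ⇒ 553
(2) 553|_4 = 2·4^4 + 2·4^2 + 2·4 + 1 ↦ 2·5^5 + 2·5^2 + 2·5 + 1|_5 = 6311 ⇒ 6310
(3) 6310|_5 = 2·5^5 + 2·5^2 + 2·5 ↦ 2·6^6 + 2·6^2 + 2·6|_6 = 93396 ⇒ 93395
(4) 93395|_6 = 2·6^6 + 2·6^2 + 6 + 5 ↦ 2·7^7 + 2·7^2 + 7 + 5|_7 = 1647196 ⇒ 1647195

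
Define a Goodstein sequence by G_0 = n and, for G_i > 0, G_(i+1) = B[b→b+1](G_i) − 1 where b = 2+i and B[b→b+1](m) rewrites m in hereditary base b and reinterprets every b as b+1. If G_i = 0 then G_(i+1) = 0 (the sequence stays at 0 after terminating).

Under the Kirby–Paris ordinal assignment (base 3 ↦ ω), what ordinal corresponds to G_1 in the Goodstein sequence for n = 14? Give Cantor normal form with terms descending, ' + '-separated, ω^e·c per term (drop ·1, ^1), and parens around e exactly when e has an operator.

[0] 14 ≡ 2^(2 + 1) + 2^2 + 2 (base 2). Lift 3: 111. −1: 110.
[1] 110 ≡ 3^(3 + 1) + 3^3 + 2 (base 3). Lift 4: 1282. −1: 1281.

ω^(ω + 1) + ω^ω + 2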